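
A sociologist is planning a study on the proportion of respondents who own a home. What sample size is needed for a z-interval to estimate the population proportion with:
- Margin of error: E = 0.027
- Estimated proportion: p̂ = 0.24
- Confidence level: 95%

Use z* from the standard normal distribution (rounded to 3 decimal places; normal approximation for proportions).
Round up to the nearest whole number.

Using z* for proportion z-interval (normal approximation).

For 95% confidence, z* = 1.96 (from standard normal table)

Sample size formula for proportion z-interval: n = z*²p̂(1-p̂)/E²

n = 1.96² × 0.24 × 0.76 / 0.027²
  = 3.8416 × 0.1824 / 0.000729
  = 961.1905

Round up to the nearest whole number: n = 962

962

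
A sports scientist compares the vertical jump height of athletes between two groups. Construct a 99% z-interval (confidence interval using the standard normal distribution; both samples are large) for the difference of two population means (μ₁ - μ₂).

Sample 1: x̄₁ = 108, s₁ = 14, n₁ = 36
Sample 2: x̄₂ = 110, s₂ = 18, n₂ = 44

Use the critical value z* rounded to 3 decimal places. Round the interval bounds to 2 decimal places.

Both samples are large (n₁ = 36 ≥ 30, n₂ = 44 ≥ 30), so a z-interval for the difference of means applies.

Point estimate: x̄₁ - x̄₂ = 108 - 110 = -2

Standard error: SE = √(s₁²/n₁ + s₂²/n₂)
= √(14²/36 + 18²/44)
= √(5.444444 + 7.363636)
= 3.578838

For 99% confidence, z* = 2.576 (from standard normal table)
Margin of error: E = z* × SE = 2.576 × 3.578838 = 9.2191

Z-interval: (x̄₁ - x̄₂) ± E = -2 ± 9.2191 = (-11.2191, 7.2191)

Rounded to 2 decimal places:

(-11.22, 7.22)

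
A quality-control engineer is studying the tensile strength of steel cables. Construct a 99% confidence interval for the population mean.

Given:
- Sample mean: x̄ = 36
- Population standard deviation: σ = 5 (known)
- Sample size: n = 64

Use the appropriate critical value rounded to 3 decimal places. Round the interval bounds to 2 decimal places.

The population standard deviation σ is known, so use a z-interval (standard normal critical value).

For 99% confidence, z* = 2.576 (from standard normal table)

Standard error: SE = σ/√n = 5/√64 = 0.625000

Margin of error: E = z* × SE = 2.576 × 0.625000 = 1.6100

Z-interval: x̄ ± E = 36 ± 1.6100 = (34.3900, 37.6100)

Rounded to 2 decimal places:

(34.39, 37.61)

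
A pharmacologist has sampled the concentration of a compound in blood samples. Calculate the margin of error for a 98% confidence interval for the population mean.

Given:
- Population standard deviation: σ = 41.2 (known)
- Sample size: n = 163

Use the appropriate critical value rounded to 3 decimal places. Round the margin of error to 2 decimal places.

The population standard deviation σ is known, so use the z-interval margin of error formula.

For 98% confidence, z* = 2.326 (from standard normal table)

Margin of error formula for z-interval: E = z* × σ/√n

E = 2.326 × 41.2/√163
  = 2.326 × 3.227033
  = 7.5061

Rounded to 2 decimal places:

7.51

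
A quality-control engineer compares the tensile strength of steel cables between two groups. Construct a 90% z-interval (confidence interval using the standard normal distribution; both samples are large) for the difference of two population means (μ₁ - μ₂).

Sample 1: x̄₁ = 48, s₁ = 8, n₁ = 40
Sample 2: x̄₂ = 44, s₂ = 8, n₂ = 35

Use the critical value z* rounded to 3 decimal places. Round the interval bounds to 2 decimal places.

Both samples are large (n₁ = 40 ≥ 30, n₂ = 35 ≥ 30), so a z-interval for the difference of means applies.

Point estimate: x̄₁ - x̄₂ = 48 - 44 = 4

Standard error: SE = √(s₁²/n₁ + s₂²/n₂)
= √(8²/40 + 8²/35)
= √(1.600000 + 1.828571)
= 1.851640

For 90% confidence, z* = 1.645 (from standard normal table)
Margin of error: E = z* × SE = 1.645 × 1.851640 = 3.0459

Z-interval: (x̄₁ - x̄₂) ± E = 4 ± 3.0459 = (0.9541, 7.0459)

Rounded to 2 decimal places:

(0.95, 7.05)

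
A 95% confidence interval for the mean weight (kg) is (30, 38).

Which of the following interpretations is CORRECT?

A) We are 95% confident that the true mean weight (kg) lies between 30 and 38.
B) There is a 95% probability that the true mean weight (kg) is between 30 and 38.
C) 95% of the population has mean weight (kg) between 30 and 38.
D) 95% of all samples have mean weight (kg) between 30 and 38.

A confidence interval represents our confidence in the procedure, not a probability statement about the parameter.

Key concept: If we repeated this sampling process many times and computed a 95% CI each time, about 95% of those intervals would contain the true population parameter.

For this specific interval (30, 38):
- Midpoint (point estimate): 34
- Margin of error: 4

The correct interpretation is the one stating confidence that the true parameter lies in the interval — option A.

A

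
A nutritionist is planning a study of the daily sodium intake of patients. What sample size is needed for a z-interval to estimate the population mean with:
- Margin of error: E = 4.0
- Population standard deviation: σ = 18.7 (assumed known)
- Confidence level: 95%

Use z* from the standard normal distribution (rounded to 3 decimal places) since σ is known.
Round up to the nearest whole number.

Using z* since population σ is known (z-interval formula).

For 95% confidence, z* = 1.96 (from standard normal table)

Sample size formula for z-interval: n = (z*σ/E)²

n = (1.96 × 18.7 / 4.0)²
  = (9.163000)²
  = 83.9606

Round up to the nearest whole number: n = 84

84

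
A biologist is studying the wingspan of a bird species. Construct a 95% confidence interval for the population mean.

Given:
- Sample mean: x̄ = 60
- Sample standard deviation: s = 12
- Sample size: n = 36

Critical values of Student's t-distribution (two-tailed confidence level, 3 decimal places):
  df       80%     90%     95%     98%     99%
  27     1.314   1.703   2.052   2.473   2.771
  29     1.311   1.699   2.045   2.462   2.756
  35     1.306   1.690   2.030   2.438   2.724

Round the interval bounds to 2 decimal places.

The population standard deviation σ is unknown (only the sample standard deviation s is given), so use a t-interval with df = n - 1 = 36 - 1 = 35.

For 95% confidence with df = 35, t* = 2.030 (from t-table)

Standard error: SE = s/√n = 12/√36 = 2.000000

Margin of error: E = t* × SE = 2.030 × 2.000000 = 4.0600

T-interval: x̄ ± E = 60 ± 4.0600 = (55.9400, 64.0600)

Rounded to 2 decimal places:

(55.94, 64.06)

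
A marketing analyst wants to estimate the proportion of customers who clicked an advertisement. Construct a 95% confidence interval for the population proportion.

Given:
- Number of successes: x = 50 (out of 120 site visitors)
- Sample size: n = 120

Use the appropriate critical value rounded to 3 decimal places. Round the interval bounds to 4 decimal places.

Sample proportion: p̂ = 50/120 = 0.416667

Check conditions for normal approximation:
  np̂ = 50 ≥ 10 ✓
  n(1-p̂) = 70 ≥ 10 ✓

The sample is large enough, so use a z-interval (normal approximation) for the proportion.

For 95% confidence, z* = 1.96 (from standard normal table)

Standard error: SE = √(p̂(1-p̂)/n) = √(0.416667×0.583333/120) = 0.04500514

Margin of error: E = z* × SE = 1.96 × 0.04500514 = 0.088210

Z-interval: p̂ ± E = 0.416667 ± 0.088210 = (0.328457, 0.504877)

Rounded to 4 decimal places:

(0.3285, 0.5049)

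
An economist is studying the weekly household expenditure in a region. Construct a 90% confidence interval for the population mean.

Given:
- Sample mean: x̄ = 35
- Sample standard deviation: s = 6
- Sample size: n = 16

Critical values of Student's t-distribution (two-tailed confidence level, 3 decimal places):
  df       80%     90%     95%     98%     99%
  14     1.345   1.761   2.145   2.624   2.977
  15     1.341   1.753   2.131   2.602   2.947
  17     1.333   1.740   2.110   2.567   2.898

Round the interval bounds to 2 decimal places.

The population standard deviation σ is unknown (only the sample standard deviation s is given), so use a t-interval with df = n - 1 = 16 - 1 = 15.

For 90% confidence with df = 15, t* = 1.753 (from t-table)

Standard error: SE = s/√n = 6/√16 = 1.500000

Margin of error: E = t* × SE = 1.753 × 1.500000 = 2.6295

T-interval: x̄ ± E = 35 ± 2.6295 = (32.3705, 37.6295)

Rounded to 2 decimal places:

(32.37, 37.63)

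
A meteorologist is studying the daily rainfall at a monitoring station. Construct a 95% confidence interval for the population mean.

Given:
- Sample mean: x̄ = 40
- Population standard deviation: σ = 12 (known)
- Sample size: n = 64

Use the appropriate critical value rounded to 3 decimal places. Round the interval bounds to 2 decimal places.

The population standard deviation σ is known, so use a z-interval (standard normal critical value).

For 95% confidence, z* = 1.96 (from standard normal table)

Standard error: SE = σ/√n = 12/√64 = 1.500000

Margin of error: E = z* × SE = 1.96 × 1.500000 = 2.9400

Z-interval: x̄ ± E = 40 ± 2.9400 = (37.0600, 42.9400)

Rounded to 2 decimal places:

(37.06, 42.94)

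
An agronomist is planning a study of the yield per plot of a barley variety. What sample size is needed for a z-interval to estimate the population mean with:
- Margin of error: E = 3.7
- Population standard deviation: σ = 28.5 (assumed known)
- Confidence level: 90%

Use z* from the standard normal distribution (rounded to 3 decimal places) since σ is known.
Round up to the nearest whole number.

Using z* since population σ is known (z-interval formula).

For 90% confidence, z* = 1.645 (from standard normal table)

Sample size formula for z-interval: n = (z*σ/E)²

n = (1.645 × 28.5 / 3.7)²
  = (12.670946)²
  = 160.5529

Round up to the nearest whole number: n = 161

161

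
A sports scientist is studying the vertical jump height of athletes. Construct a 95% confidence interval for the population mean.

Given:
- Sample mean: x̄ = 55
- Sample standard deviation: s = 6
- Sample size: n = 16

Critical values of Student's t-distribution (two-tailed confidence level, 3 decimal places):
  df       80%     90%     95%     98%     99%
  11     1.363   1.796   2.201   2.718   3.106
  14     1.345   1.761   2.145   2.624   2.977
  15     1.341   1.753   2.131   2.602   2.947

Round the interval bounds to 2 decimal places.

The population standard deviation σ is unknown (only the sample standard deviation s is given), so use a t-interval with df = n - 1 = 16 - 1 = 15.

For 95% confidence with df = 15, t* = 2.131 (from t-table)

Standard error: SE = s/√n = 6/√16 = 1.500000

Margin of error: E = t* × SE = 2.131 × 1.500000 = 3.1965

T-interval: x̄ ± E = 55 ± 3.1965 = (51.8035, 58.1965)

Rounded to 2 decimal places:

(51.80, 58.20)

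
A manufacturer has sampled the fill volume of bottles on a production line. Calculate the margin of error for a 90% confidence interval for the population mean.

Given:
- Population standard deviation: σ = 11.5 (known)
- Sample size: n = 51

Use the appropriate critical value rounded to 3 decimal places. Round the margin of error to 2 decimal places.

The population standard deviation σ is known, so use the z-interval margin of error formula.

For 90% confidence, z* = 1.645 (from standard normal table)

Margin of error formula for z-interval: E = z* × σ/√n

E = 1.645 × 11.5/√51
  = 1.645 × 1.610322
  = 2.6490

Rounded to 2 decimal places:

2.65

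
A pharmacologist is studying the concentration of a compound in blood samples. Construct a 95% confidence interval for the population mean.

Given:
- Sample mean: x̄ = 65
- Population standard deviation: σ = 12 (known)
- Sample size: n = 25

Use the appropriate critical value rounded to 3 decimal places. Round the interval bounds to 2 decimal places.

The population standard deviation σ is known, so use a z-interval (standard normal critical value).

For 95% confidence, z* = 1.96 (from standard normal table)

Standard error: SE = σ/√n = 12/√25 = 2.400000

Margin of error: E = z* × SE = 1.96 × 2.400000 = 4.7040

Z-interval: x̄ ± E = 65 ± 4.7040 = (60.2960, 69.7040)

Rounded to 2 decimal places:

(60.30, 69.70)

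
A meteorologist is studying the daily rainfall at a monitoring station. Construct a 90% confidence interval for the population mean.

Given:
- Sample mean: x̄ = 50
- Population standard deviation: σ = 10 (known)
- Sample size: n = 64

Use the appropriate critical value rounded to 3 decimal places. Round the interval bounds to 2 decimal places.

The population standard deviation σ is known, so use a z-interval (standard normal critical value).

For 90% confidence, z* = 1.645 (from standard normal table)

Standard error: SE = σ/√n = 10/√64 = 1.250000

Margin of error: E = z* × SE = 1.645 × 1.250000 = 2.0562

Z-interval: x̄ ± E = 50 ± 2.0562 = (47.9438, 52.0562)

Rounded to 2 decimal places:

(47.94, 52.06)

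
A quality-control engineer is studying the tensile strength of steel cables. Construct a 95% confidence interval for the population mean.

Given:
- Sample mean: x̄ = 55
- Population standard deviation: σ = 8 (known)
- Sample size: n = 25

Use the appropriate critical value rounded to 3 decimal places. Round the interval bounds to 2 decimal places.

The population standard deviation σ is known, so use a z-interval (standard normal critical value).

For 95% confidence, z* = 1.96 (from standard normal table)

Standard error: SE = σ/√n = 8/√25 = 1.600000

Margin of error: E = z* × SE = 1.96 × 1.600000 = 3.1360

Z-interval: x̄ ± E = 55 ± 3.1360 = (51.8640, 58.1360)

Rounded to 2 decimal places:

(51.86, 58.14)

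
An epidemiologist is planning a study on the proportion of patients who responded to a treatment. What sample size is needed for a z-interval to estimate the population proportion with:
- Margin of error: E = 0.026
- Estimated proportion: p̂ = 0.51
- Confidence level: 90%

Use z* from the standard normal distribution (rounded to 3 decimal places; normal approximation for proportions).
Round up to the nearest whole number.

Using z* for proportion z-interval (normal approximation).

For 90% confidence, z* = 1.645 (from standard normal table)

Sample size formula for proportion z-interval: n = z*²p̂(1-p̂)/E²

n = 1.645² × 0.51 × 0.49 / 0.026²
  = 2.706025 × 0.2499 / 0.000676
  = 1000.3486

Round up to the nearest whole number: n = 1001

1001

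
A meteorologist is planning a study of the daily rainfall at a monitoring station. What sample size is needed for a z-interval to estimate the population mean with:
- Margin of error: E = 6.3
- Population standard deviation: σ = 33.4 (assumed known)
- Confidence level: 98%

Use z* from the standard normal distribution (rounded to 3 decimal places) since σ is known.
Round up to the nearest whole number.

Using z* since population σ is known (z-interval formula).

For 98% confidence, z* = 2.326 (from standard normal table)

Sample size formula for z-interval: n = (z*σ/E)²

n = (2.326 × 33.4 / 6.3)²
  = (12.331492)²
  = 152.0657

Round up to the nearest whole number: n = 153

153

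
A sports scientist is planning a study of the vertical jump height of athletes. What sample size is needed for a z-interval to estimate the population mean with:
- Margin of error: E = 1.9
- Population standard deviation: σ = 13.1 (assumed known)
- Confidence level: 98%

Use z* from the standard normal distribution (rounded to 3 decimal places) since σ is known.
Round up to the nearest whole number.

Using z* since population σ is known (z-interval formula).

For 98% confidence, z* = 2.326 (from standard normal table)

Sample size formula for z-interval: n = (z*σ/E)²

n = (2.326 × 13.1 / 1.9)²
  = (16.037158)²
  = 257.1904

Round up to the nearest whole number: n = 258

258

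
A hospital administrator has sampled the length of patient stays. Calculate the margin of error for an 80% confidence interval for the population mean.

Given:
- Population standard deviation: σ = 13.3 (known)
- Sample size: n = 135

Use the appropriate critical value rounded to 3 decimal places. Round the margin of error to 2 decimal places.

The population standard deviation σ is known, so use the z-interval margin of error formula.

For 80% confidence, z* = 1.282 (from standard normal table)

Margin of error formula for z-interval: E = z* × σ/√n

E = 1.282 × 13.3/√135
  = 1.282 × 1.144682
  = 1.4675

Rounded to 2 decimal places:

1.47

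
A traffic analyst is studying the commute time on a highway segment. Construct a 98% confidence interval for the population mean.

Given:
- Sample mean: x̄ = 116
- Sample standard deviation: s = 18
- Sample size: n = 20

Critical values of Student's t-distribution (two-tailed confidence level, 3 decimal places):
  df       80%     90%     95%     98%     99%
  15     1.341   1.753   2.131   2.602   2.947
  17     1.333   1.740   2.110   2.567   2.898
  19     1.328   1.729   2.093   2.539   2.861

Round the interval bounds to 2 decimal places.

The population standard deviation σ is unknown (only the sample standard deviation s is given), so use a t-interval with df = n - 1 = 20 - 1 = 19.

For 98% confidence with df = 19, t* = 2.539 (from t-table)

Standard error: SE = s/√n = 18/√20 = 4.024922

Margin of error: E = t* × SE = 2.539 × 4.024922 = 10.2193

T-interval: x̄ ± E = 116 ± 10.2193 = (105.7807, 126.2193)

Rounded to 2 decimal places:

(105.78, 126.22)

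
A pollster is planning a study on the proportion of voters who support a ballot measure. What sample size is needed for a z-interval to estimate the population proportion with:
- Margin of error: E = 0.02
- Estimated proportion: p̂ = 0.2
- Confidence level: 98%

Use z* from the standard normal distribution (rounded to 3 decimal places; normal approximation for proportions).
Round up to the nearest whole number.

Using z* for proportion z-interval (normal approximation).

For 98% confidence, z* = 2.326 (from standard normal table)

Sample size formula for proportion z-interval: n = z*²p̂(1-p̂)/E²

n = 2.326² × 0.2 × 0.8 / 0.02²
  = 5.410276 × 0.16 / 0.0004
  = 2164.1104

Round up to the nearest whole number: n = 2165

2165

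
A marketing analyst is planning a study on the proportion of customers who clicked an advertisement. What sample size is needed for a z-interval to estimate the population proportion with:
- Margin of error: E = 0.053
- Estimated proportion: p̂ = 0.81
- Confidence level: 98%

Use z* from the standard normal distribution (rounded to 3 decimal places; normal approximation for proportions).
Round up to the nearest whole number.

Using z* for proportion z-interval (normal approximation).

For 98% confidence, z* = 2.326 (from standard normal table)

Sample size formula for proportion z-interval: n = z*²p̂(1-p̂)/E²

n = 2.326² × 0.81 × 0.19 / 0.053²
  = 5.410276 × 0.1539 / 0.002809
  = 296.4192

Round up to the nearest whole number: n = 297

297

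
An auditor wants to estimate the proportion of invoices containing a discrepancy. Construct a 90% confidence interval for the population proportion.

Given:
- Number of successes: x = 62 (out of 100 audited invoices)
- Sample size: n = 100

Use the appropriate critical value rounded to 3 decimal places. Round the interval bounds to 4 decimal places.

Sample proportion: p̂ = 62/100 = 0.620000

Check conditions for normal approximation:
  np̂ = 62 ≥ 10 ✓
  n(1-p̂) = 38 ≥ 10 ✓

The sample is large enough, so use a z-interval (normal approximation) for the proportion.

For 90% confidence, z* = 1.645 (from standard normal table)

Standard error: SE = √(p̂(1-p̂)/n) = √(0.620000×0.380000/100) = 0.04853864

Margin of error: E = z* × SE = 1.645 × 0.04853864 = 0.079846

Z-interval: p̂ ± E = 0.620000 ± 0.079846 = (0.540154, 0.699846)

Rounded to 4 decimal places:

(0.5402, 0.6998)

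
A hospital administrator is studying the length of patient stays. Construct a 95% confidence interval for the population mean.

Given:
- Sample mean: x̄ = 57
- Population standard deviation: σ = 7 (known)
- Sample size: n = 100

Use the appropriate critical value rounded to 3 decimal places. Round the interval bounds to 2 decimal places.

The population standard deviation σ is known, so use a z-interval (standard normal critical value).

For 95% confidence, z* = 1.96 (from standard normal table)

Standard error: SE = σ/√n = 7/√100 = 0.700000

Margin of error: E = z* × SE = 1.96 × 0.700000 = 1.3720

Z-interval: x̄ ± E = 57 ± 1.3720 = (55.6280, 58.3720)

Rounded to 2 decimal places:

(55.63, 58.37)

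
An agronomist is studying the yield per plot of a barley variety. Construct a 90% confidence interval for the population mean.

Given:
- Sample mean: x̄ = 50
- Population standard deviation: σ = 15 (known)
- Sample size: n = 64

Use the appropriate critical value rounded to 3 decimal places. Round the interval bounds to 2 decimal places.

The population standard deviation σ is known, so use a z-interval (standard normal critical value).

For 90% confidence, z* = 1.645 (from standard normal table)

Standard error: SE = σ/√n = 15/√64 = 1.875000

Margin of error: E = z* × SE = 1.645 × 1.875000 = 3.0844

Z-interval: x̄ ± E = 50 ± 3.0844 = (46.9156, 53.0844)

Rounded to 2 decimal places:

(46.92, 53.08)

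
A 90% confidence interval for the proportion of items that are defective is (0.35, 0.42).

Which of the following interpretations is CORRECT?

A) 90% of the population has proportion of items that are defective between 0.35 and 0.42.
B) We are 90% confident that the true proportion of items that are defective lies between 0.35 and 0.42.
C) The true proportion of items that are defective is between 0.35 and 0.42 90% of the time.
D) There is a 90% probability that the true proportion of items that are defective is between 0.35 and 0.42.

A confidence interval represents our confidence in the procedure, not a probability statement about the parameter.

Key concept: If we repeated this sampling process many times and computed a 90% CI each time, about 90% of those intervals would contain the true population parameter.

For this specific interval (0.35, 0.42):
- Midpoint (point estimate): 0.385
- Margin of error: 0.035

The correct interpretation is the one stating confidence that the true parameter lies in the interval — option B.

B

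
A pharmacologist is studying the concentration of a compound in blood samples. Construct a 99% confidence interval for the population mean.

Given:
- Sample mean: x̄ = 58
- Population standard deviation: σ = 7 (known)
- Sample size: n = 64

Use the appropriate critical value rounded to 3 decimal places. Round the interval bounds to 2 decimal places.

The population standard deviation σ is known, so use a z-interval (standard normal critical value).

For 99% confidence, z* = 2.576 (from standard normal table)

Standard error: SE = σ/√n = 7/√64 = 0.875000

Margin of error: E = z* × SE = 2.576 × 0.875000 = 2.2540

Z-interval: x̄ ± E = 58 ± 2.2540 = (55.7460, 60.2540)

Rounded to 2 decimal places:

(55.75, 60.25)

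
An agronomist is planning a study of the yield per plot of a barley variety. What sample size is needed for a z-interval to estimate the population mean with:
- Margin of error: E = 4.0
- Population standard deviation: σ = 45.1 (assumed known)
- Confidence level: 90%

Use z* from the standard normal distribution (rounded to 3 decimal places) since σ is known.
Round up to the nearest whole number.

Using z* since population σ is known (z-interval formula).

For 90% confidence, z* = 1.645 (from standard normal table)

Sample size formula for z-interval: n = (z*σ/E)²

n = (1.645 × 45.1 / 4.0)²
  = (18.547375)²
  = 344.0051

Round up to the nearest whole number: n = 345

345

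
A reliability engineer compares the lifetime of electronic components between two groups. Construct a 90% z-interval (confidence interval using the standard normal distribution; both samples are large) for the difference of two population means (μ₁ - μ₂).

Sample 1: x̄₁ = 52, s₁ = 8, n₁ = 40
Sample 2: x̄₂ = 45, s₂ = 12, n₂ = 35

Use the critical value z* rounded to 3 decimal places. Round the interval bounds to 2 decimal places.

Both samples are large (n₁ = 40 ≥ 30, n₂ = 35 ≥ 30), so a z-interval for the difference of means applies.

Point estimate: x̄₁ - x̄₂ = 52 - 45 = 7

Standard error: SE = √(s₁²/n₁ + s₂²/n₂)
= √(8²/40 + 12²/35)
= √(1.600000 + 4.114286)
= 2.390457

For 90% confidence, z* = 1.645 (from standard normal table)
Margin of error: E = z* × SE = 1.645 × 2.390457 = 3.9323

Z-interval: (x̄₁ - x̄₂) ± E = 7 ± 3.9323 = (3.0677, 10.9323)

Rounded to 2 decimal places:

(3.07, 10.93)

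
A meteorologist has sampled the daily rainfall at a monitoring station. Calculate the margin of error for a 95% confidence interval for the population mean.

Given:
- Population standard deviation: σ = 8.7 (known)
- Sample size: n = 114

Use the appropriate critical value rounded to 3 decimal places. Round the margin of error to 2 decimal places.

The population standard deviation σ is known, so use the z-interval margin of error formula.

For 95% confidence, z* = 1.96 (from standard normal table)

Margin of error formula for z-interval: E = z* × σ/√n

E = 1.96 × 8.7/√114
  = 1.96 × 0.814830
  = 1.5971

Rounded to 2 decimal places:

1.60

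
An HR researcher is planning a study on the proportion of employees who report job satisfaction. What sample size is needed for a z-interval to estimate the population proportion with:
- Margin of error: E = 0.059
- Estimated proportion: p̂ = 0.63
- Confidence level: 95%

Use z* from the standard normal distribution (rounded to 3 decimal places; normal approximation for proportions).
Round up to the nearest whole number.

Using z* for proportion z-interval (normal approximation).

For 95% confidence, z* = 1.96 (from standard normal table)

Sample size formula for proportion z-interval: n = z*²p̂(1-p̂)/E²

n = 1.96² × 0.63 × 0.37 / 0.059²
  = 3.8416 × 0.2331 / 0.003481
  = 257.2470

Round up to the nearest whole number: n = 258

258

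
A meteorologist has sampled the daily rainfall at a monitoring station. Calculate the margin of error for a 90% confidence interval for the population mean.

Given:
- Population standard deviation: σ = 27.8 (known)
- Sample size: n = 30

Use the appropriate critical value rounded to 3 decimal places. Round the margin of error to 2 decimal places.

The population standard deviation σ is known, so use the z-interval margin of error formula.

For 90% confidence, z* = 1.645 (from standard normal table)

Margin of error formula for z-interval: E = z* × σ/√n

E = 1.645 × 27.8/√30
  = 1.645 × 5.075562
  = 8.3493

Rounded to 2 decimal places:

8.35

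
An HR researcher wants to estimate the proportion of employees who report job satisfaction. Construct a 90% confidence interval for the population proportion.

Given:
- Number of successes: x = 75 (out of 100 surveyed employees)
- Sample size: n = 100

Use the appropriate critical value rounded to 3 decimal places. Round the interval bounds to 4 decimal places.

Sample proportion: p̂ = 75/100 = 0.750000

Check conditions for normal approximation:
  np̂ = 75 ≥ 10 ✓
  n(1-p̂) = 25 ≥ 10 ✓

The sample is large enough, so use a z-interval (normal approximation) for the proportion.

For 90% confidence, z* = 1.645 (from standard normal table)

Standard error: SE = √(p̂(1-p̂)/n) = √(0.750000×0.250000/100) = 0.04330127

Margin of error: E = z* × SE = 1.645 × 0.04330127 = 0.071231

Z-interval: p̂ ± E = 0.750000 ± 0.071231 = (0.678769, 0.821231)

Rounded to 4 decimal places:

(0.6788, 0.8212)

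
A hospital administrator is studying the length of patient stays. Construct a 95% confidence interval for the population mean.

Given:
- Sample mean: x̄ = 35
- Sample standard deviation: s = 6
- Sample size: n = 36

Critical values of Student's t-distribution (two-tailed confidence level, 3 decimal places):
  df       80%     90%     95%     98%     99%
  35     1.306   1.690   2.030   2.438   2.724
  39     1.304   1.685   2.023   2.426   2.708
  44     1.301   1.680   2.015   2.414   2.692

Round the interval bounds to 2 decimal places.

The population standard deviation σ is unknown (only the sample standard deviation s is given), so use a t-interval with df = n - 1 = 36 - 1 = 35.

For 95% confidence with df = 35, t* = 2.030 (from t-table)

Standard error: SE = s/√n = 6/√36 = 1.000000

Margin of error: E = t* × SE = 2.030 × 1.000000 = 2.0300

T-interval: x̄ ± E = 35 ± 2.0300 = (32.9700, 37.0300)

Rounded to 2 decimal places:

(32.97, 37.03)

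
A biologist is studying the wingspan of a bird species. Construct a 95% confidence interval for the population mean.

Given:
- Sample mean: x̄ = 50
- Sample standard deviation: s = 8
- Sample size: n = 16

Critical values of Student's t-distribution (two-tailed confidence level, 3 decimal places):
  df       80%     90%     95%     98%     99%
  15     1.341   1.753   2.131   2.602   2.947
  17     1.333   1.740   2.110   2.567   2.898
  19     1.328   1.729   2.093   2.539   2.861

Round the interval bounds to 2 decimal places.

The population standard deviation σ is unknown (only the sample standard deviation s is given), so use a t-interval with df = n - 1 = 16 - 1 = 15.

For 95% confidence with df = 15, t* = 2.131 (from t-table)

Standard error: SE = s/√n = 8/√16 = 2.000000

Margin of error: E = t* × SE = 2.131 × 2.000000 = 4.2620

T-interval: x̄ ± E = 50 ± 4.2620 = (45.7380, 54.2620)

Rounded to 2 decimal places:

(45.74, 54.26)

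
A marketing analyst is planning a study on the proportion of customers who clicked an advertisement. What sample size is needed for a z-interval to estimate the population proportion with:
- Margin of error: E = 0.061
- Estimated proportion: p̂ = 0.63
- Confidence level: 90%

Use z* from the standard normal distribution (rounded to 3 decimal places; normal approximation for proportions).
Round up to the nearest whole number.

Using z* for proportion z-interval (normal approximation).

For 90% confidence, z* = 1.645 (from standard normal table)

Sample size formula for proportion z-interval: n = z*²p̂(1-p̂)/E²

n = 1.645² × 0.63 × 0.37 / 0.061²
  = 2.706025 × 0.2331 / 0.003721
  = 169.5174

Round up to the nearest whole number: n = 170

170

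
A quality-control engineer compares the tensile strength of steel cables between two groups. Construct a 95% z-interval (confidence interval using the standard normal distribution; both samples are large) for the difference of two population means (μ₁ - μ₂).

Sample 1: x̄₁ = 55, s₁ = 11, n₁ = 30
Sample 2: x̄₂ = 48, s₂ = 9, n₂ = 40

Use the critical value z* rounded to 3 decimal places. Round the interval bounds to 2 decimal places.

Both samples are large (n₁ = 30 ≥ 30, n₂ = 40 ≥ 30), so a z-interval for the difference of means applies.

Point estimate: x̄₁ - x̄₂ = 55 - 48 = 7

Standard error: SE = √(s₁²/n₁ + s₂²/n₂)
= √(11²/30 + 9²/40)
= √(4.033333 + 2.025000)
= 2.461368

For 95% confidence, z* = 1.96 (from standard normal table)
Margin of error: E = z* × SE = 1.96 × 2.461368 = 4.8243

Z-interval: (x̄₁ - x̄₂) ± E = 7 ± 4.8243 = (2.1757, 11.8243)

Rounded to 2 decimal places:

(2.18, 11.82)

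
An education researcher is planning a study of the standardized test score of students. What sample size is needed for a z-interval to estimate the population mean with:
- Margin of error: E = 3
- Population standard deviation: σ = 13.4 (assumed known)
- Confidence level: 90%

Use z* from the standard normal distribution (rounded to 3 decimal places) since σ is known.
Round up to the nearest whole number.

Using z* since population σ is known (z-interval formula).

For 90% confidence, z* = 1.645 (from standard normal table)

Sample size formula for z-interval: n = (z*σ/E)²

n = (1.645 × 13.4 / 3)²
  = (7.347667)²
  = 53.9882

Round up to the nearest whole number: n = 54

54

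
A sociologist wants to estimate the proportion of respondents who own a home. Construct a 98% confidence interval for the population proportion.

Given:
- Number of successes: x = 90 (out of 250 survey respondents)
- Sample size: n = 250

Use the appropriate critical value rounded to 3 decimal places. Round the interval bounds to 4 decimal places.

Sample proportion: p̂ = 90/250 = 0.360000

Check conditions for normal approximation:
  np̂ = 90 ≥ 10 ✓
  n(1-p̂) = 160 ≥ 10 ✓

The sample is large enough, so use a z-interval (normal approximation) for the proportion.

For 98% confidence, z* = 2.326 (from standard normal table)

Standard error: SE = √(p̂(1-p̂)/n) = √(0.360000×0.640000/250) = 0.03035787

Margin of error: E = z* × SE = 2.326 × 0.03035787 = 0.070612

Z-interval: p̂ ± E = 0.360000 ± 0.070612 = (0.289388, 0.430612)

Rounded to 4 decimal places:

(0.2894, 0.4306)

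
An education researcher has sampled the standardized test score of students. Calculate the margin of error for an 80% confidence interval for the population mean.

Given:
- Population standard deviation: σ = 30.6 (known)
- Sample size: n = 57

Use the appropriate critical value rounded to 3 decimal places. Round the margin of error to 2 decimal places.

The population standard deviation σ is known, so use the z-interval margin of error formula.

For 80% confidence, z* = 1.282 (from standard normal table)

Margin of error formula for z-interval: E = z* × σ/√n

E = 1.282 × 30.6/√57
  = 1.282 × 4.053069
  = 5.1960

Rounded to 2 decimal places:

5.20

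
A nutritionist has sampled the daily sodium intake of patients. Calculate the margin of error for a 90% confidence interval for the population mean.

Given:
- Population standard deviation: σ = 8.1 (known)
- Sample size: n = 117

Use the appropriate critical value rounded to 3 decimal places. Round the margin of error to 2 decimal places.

The population standard deviation σ is known, so use the z-interval margin of error formula.

For 90% confidence, z* = 1.645 (from standard normal table)

Margin of error formula for z-interval: E = z* × σ/√n

E = 1.645 × 8.1/√117
  = 1.645 × 0.748845
  = 1.2319

Rounded to 2 decimal places:

1.23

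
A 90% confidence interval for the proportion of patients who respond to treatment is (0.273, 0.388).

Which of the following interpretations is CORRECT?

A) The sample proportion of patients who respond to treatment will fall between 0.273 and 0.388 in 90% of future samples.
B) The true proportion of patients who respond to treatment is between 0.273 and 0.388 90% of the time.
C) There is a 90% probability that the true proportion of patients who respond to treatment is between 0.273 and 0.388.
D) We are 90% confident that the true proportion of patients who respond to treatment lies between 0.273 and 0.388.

A confidence interval represents our confidence in the procedure, not a probability statement about the parameter.

Key concept: If we repeated this sampling process many times and computed a 90% CI each time, about 90% of those intervals would contain the true population parameter.

For this specific interval (0.273, 0.388):
- Midpoint (point estimate): 0.3305
- Margin of error: 0.0575

The correct interpretation is the one stating confidence that the true parameter lies in the interval — option D.

D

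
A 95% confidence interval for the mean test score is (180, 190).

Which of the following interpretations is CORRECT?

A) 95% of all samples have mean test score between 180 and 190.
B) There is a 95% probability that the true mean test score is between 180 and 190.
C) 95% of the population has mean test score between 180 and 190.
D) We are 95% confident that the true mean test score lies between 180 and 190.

A confidence interval represents our confidence in the procedure, not a probability statement about the parameter.

Key concept: If we repeated this sampling process many times and computed a 95% CI each time, about 95% of those intervals would contain the true population parameter.

For this specific interval (180, 190):
- Midpoint (point estimate): 185
- Margin of error: 5

The correct interpretation is the one stating confidence that the true parameter lies in the interval — option D.

D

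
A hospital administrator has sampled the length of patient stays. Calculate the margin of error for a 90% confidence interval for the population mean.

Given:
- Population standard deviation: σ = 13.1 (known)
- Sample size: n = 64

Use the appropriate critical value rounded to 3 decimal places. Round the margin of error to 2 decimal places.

The population standard deviation σ is known, so use the z-interval margin of error formula.

For 90% confidence, z* = 1.645 (from standard normal table)

Margin of error formula for z-interval: E = z* × σ/√n

E = 1.645 × 13.1/√64
  = 1.645 × 1.637500
  = 2.6937

Rounded to 2 decimal places:

2.69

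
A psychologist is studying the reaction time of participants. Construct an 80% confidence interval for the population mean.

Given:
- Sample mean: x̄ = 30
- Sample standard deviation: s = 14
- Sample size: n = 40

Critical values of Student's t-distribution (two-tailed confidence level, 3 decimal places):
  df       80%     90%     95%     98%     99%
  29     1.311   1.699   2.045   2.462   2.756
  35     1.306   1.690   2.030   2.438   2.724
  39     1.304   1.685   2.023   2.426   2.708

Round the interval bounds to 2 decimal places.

The population standard deviation σ is unknown (only the sample standard deviation s is given), so use a t-interval with df = n - 1 = 40 - 1 = 39.

For 80% confidence with df = 39, t* = 1.304 (from t-table)

Standard error: SE = s/√n = 14/√40 = 2.213594

Margin of error: E = t* × SE = 1.304 × 2.213594 = 2.8865

T-interval: x̄ ± E = 30 ± 2.8865 = (27.1135, 32.8865)

Rounded to 2 decimal places:

(27.11, 32.89)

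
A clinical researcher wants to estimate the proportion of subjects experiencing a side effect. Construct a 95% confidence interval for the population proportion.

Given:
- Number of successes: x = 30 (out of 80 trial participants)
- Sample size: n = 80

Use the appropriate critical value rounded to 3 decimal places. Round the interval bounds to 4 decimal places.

Sample proportion: p̂ = 30/80 = 0.375000

Check conditions for normal approximation:
  np̂ = 30 ≥ 10 ✓
  n(1-p̂) = 50 ≥ 10 ✓

The sample is large enough, so use a z-interval (normal approximation) for the proportion.

For 95% confidence, z* = 1.96 (from standard normal table)

Standard error: SE = √(p̂(1-p̂)/n) = √(0.375000×0.625000/80) = 0.05412659

Margin of error: E = z* × SE = 1.96 × 0.05412659 = 0.106088

Z-interval: p̂ ± E = 0.375000 ± 0.106088 = (0.268912, 0.481088)

Rounded to 4 decimal places:

(0.2689, 0.4811)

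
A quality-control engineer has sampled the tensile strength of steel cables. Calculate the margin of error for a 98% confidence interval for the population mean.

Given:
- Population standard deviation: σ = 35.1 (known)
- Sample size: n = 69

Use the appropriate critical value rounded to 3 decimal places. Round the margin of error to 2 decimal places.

The population standard deviation σ is known, so use the z-interval margin of error formula.

For 98% confidence, z* = 2.326 (from standard normal table)

Margin of error formula for z-interval: E = z* × σ/√n

E = 2.326 × 35.1/√69
  = 2.326 × 4.225543
  = 9.8286

Rounded to 2 decimal places:

9.83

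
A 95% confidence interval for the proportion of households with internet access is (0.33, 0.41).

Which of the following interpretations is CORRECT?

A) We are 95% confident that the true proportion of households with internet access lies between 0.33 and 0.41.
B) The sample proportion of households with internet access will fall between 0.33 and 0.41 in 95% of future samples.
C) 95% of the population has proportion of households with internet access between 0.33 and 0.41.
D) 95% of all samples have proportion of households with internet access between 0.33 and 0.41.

A confidence interval represents our confidence in the procedure, not a probability statement about the parameter.

Key concept: If we repeated this sampling process many times and computed a 95% CI each time, about 95% of those intervals would contain the true population parameter.

For this specific interval (0.33, 0.41):
- Midpoint (point estimate): 0.37
- Margin of error: 0.04

The correct interpretation is the one stating confidence that the true parameter lies in the interval — option A.

A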